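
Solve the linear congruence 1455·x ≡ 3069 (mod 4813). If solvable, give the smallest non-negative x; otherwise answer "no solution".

4309

First find gcd(1455, 4813):
4813 = 3*1455 + 448
1455 = 3*448 + 111
448 = 4*111 + 4
111 = 27*4 + 3
4 = 1*3 + 1
3 = 3*1 + 0
gcd = 1, so a unique solution mod 4813 exists.
Back-substitute for the Bézout coefficients:
1 = 4 − 3
1 = −111 + 28·4
1 = 28·448 − 113·111
1 = −113·1455 + 367·448
1 = 367·4813 − 1214·1455
So 1455·(-1214) ≡ 1 (mod 4813), giving 1455⁻¹ ≡ 3599.
x ≡ 1455⁻¹·3069 ≡ 3599·3069 ≡ 4309 (mod 4813).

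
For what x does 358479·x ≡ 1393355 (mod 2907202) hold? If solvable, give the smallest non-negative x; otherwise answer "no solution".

1067857

First find gcd(358479, 2907202):
2907202 = 8*358479 + 39370
358479 = 9*39370 + 4149
39370 = 9*4149 + 2029
4149 = 2*2029 + 91
2029 = 22*91 + 27
91 = 3*27 + 10
27 = 2*10 + 7
10 = 1*7 + 3
7 = 2*3 + 1
3 = 3*1 + 0
gcd = 1, so a unique solution mod 2907202 exists.
Back-substitute for the Bézout coefficients:
1 = 7 − 2·3
1 = −2·10 + 3·7
1 = 3·27 − 8·10
1 = −8·91 + 27·27
1 = 27·2029 − 602·91
1 = −602·4149 + 1231·2029
1 = 1231·39370 − 11681·4149
1 = −11681·358479 + 106360·39370
1 = 106360·2907202 − 862561·358479
So 358479·(-862561) ≡ 1 (mod 2907202), giving 358479⁻¹ ≡ 2044641.
x ≡ 358479⁻¹·1393355 ≡ 2044641·1393355 ≡ 1067857 (mod 2907202).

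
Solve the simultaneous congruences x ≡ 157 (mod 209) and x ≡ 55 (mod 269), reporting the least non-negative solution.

Write x = 157 + 209·k. Then 209·k ≡ 55 − 157 ≡ 167 (mod 269).
Need 209⁻¹ mod 269. Extended Euclid on (269, 209):
269 = 1×209 + 60
209 = 3×60 + 29
60 = 2×29 + 2
29 = 14×2 + 1
2 = 2×1 + 0
Back-substitute:
1 = 29 − 14·2
1 = −14·60 + 29·29
1 = 29·209 − 101·60
1 = −101·269 + 130·209
209⁻¹ ≡ 130 (mod 269), so k ≡ 130·167 ≡ 190 (mod 269).
x = 157 + 209·190 = 39867.

39867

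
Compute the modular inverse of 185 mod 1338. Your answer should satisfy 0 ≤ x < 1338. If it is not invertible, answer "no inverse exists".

Run Euclid on (1338, 185):
1338 = 7×185 + 43
185 = 4×43 + 13
43 = 3×13 + 4
13 = 3×4 + 1
4 = 4×1 + 0
The gcd is 1. Working backward:
1 = 13 − 3·4
1 = −3·43 + 10·13
1 = 10·185 − 43·43
1 = −43·1338 + 311·185
So 185·311 ≡ 1 (mod 1338).

311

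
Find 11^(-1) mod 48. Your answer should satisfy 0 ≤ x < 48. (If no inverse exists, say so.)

Run Euclid on (48, 11):
48 = 4×11 + 4
11 = 2×4 + 3
4 = 1×3 + 1
3 = 3×1 + 0
gcd = 1, so the inverse exists. Back-substitute:
1 = 4 − 3
1 = −11 + 3·4
1 = 3·48 − 13·11
Thus 11·(-13) ≡ 1 (mod 48); reducing, -13 mod 48 = 35.

35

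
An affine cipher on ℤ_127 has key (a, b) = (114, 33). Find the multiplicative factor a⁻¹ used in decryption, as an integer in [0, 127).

Run Euclid on (127, 114):
127 = 1*114 + 13
114 = 8*13 + 10
13 = 1*10 + 3
10 = 3*3 + 1
3 = 3*1 + 0
The gcd is 1. Working backward:
1 = 10 − 3·3
1 = −3·13 + 4·10
1 = 4·114 − 35·13
1 = −35·127 + 39·114
So 114·39 ≡ 1 (mod 127).

39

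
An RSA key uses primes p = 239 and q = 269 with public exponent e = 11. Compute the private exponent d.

52187

φ(n) = (p−1)(q−1) = 238·268 = 63784.
Need d with 11·d ≡ 1 (mod 63784). Apply the extended Euclidean algorithm:
63784 = 5798×11 + 6
11 = 1×6 + 5
6 = 1×5 + 1
5 = 5×1 + 0
Back-substitute:
1 = 6 − 5
1 = −11 + 2·6
1 = 2·63784 − 11597·11
So 11·(-11597) ≡ 1 (mod 63784), hence d ≡ -11597 ≡ 52187 (mod 63784).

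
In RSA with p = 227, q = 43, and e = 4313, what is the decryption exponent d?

φ(n) = (p−1)(q−1) = 226·42 = 9492.
Need d with 4313·d ≡ 1 (mod 9492). Apply the extended Euclidean algorithm:
9492 = 2·4313 + 866
4313 = 4·866 + 849
866 = 1·849 + 17
849 = 49·17 + 16
17 = 1·16 + 1
16 = 16·1 + 0
Back-substitute:
1 = 17 − 16
1 = −849 + 50·17
1 = 50·866 − 51·849
1 = −51·4313 + 254·866
1 = 254·9492 − 559·4313
So 4313·(-559) ≡ 1 (mod 9492), hence d ≡ -559 ≡ 8933 (mod 9492).

8933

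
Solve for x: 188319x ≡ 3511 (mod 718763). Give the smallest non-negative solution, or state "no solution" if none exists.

441592

First find gcd(188319, 718763):
718763 = 3×188319 + 153806
188319 = 1×153806 + 34513
153806 = 4×34513 + 15754
34513 = 2×15754 + 3005
15754 = 5×3005 + 729
3005 = 4×729 + 89
729 = 8×89 + 17
89 = 5×17 + 4
17 = 4×4 + 1
4 = 4×1 + 0
gcd = 1, so a unique solution mod 718763 exists.
Back-substitute for the Bézout coefficients:
1 = 17 − 4·4
1 = −4·89 + 21·17
1 = 21·729 − 172·89
1 = −172·3005 + 709·729
1 = 709·15754 − 3717·3005
1 = −3717·34513 + 8143·15754
1 = 8143·153806 − 36289·34513
1 = −36289·188319 + 44432·153806
1 = 44432·718763 − 169585·188319
So 188319·(-169585) ≡ 1 (mod 718763), giving 188319⁻¹ ≡ 549178.
x ≡ 188319⁻¹·3511 ≡ 549178·3511 ≡ 441592 (mod 718763).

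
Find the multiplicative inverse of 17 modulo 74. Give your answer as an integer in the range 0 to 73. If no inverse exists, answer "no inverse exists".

61

Extended Euclidean algorithm:
74 = 4*17 + 6
17 = 2*6 + 5
6 = 1*5 + 1
5 = 5*1 + 0
Since gcd(17, 74) = 1, back-substitute to write 1 as a combination:
1 = 6 − 5
1 = −17 + 3·6
1 = 3·74 − 13·17
Hence 17⁻¹ ≡ -13 ≡ 61 (mod 74).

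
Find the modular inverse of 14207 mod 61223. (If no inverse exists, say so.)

Extended Euclidean algorithm:
61223 = 4*14207 + 4395
14207 = 3*4395 + 1022
4395 = 4*1022 + 307
1022 = 3*307 + 101
307 = 3*101 + 4
101 = 25*4 + 1
4 = 4*1 + 0
The gcd is 1. Working backward:
1 = 101 − 25·4
1 = −25·307 + 76·101
1 = 76·1022 − 253·307
1 = −253·4395 + 1088·1022
1 = 1088·14207 − 3517·4395
1 = −3517·61223 + 15156·14207
So 14207·15156 ≡ 1 (mod 61223).

15156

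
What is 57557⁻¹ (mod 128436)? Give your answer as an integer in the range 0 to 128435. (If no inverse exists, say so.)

Run Euclid on (128436, 57557):
128436 = 2×57557 + 13322
57557 = 4×13322 + 4269
13322 = 3×4269 + 515
4269 = 8×515 + 149
515 = 3×149 + 68
149 = 2×68 + 13
68 = 5×13 + 3
13 = 4×3 + 1
3 = 3×1 + 0
The gcd is 1. Working backward:
1 = 13 − 4·3
1 = −4·68 + 21·13
1 = 21·149 − 46·68
1 = −46·515 + 159·149
1 = 159·4269 − 1318·515
1 = −1318·13322 + 4113·4269
1 = 4113·57557 − 17770·13322
1 = −17770·128436 + 39653·57557
So 57557·39653 ≡ 1 (mod 128436).

39653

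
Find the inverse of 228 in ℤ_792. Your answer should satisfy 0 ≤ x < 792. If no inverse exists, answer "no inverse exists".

no inverse exists

Euclidean algorithm on 792, 228:
792 = 3·228 + 108
228 = 2·108 + 12
108 = 9·12 + 0
The gcd is 12, not 1, hence no inverse exists.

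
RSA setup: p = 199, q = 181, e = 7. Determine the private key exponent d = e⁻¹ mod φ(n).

φ(n) = (p−1)(q−1) = 198·180 = 35640.
Need d with 7·d ≡ 1 (mod 35640). Apply the extended Euclidean algorithm:
35640 = 5091×7 + 3
7 = 2×3 + 1
3 = 3×1 + 0
Back-substitute:
1 = 7 − 2·3
1 = −2·35640 + 10183·7
So 7·10183 ≡ 1 (mod 35640), hence d = 10183.

10183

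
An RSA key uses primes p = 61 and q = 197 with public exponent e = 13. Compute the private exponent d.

φ(n) = (p−1)(q−1) = 60·196 = 11760.
Need d with 13·d ≡ 1 (mod 11760). Apply the extended Euclidean algorithm:
11760 = 904*13 + 8
13 = 1*8 + 5
8 = 1*5 + 3
5 = 1*3 + 2
3 = 1*2 + 1
2 = 2*1 + 0
Back-substitute:
1 = 3 − 2
1 = −5 + 2·3
1 = 2·8 − 3·5
1 = −3·13 + 5·8
1 = 5·11760 − 4523·13
So 13·(-4523) ≡ 1 (mod 11760), hence d ≡ -4523 ≡ 7237 (mod 11760).

7237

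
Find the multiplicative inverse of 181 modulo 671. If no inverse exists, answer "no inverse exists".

Extended Euclidean algorithm:
671 = 3*181 + 128
181 = 1*128 + 53
128 = 2*53 + 22
53 = 2*22 + 9
22 = 2*9 + 4
9 = 2*4 + 1
4 = 4*1 + 0
The gcd is 1. Working backward:
1 = 9 − 2·4
1 = −2·22 + 5·9
1 = 5·53 − 12·22
1 = −12·128 + 29·53
1 = 29·181 − 41·128
1 = −41·671 + 152·181
So 181·152 ≡ 1 (mod 671).

152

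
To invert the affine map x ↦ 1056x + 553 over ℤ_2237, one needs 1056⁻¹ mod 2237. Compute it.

1718

Run Euclid on (2237, 1056):
2237 = 2·1056 + 125
1056 = 8·125 + 56
125 = 2·56 + 13
56 = 4·13 + 4
13 = 3·4 + 1
4 = 4·1 + 0
Since gcd(1056, 2237) = 1, back-substitute to write 1 as a combination:
1 = 13 − 3·4
1 = −3·56 + 13·13
1 = 13·125 − 29·56
1 = −29·1056 + 245·125
1 = 245·2237 − 519·1056
Hence 1056⁻¹ ≡ -519 ≡ 1718 (mod 2237).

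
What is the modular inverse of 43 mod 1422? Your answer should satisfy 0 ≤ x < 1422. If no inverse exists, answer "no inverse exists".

Run Euclid on (1422, 43):
1422 = 33×43 + 3
43 = 14×3 + 1
3 = 3×1 + 0
gcd = 1, so the inverse exists. Back-substitute:
1 = 43 − 14·3
1 = −14·1422 + 463·43
So 43·463 ≡ 1 (mod 1422).

463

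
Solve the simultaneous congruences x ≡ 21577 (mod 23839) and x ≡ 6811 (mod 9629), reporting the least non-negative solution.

Write x = 21577 + 23839·k. Then 23839·k ≡ 6811 − 21577 ≡ 4492 (mod 9629).
Need 23839⁻¹ mod 9629. Extended Euclid on (9629, 4581):
9629 = 2*4581 + 467
4581 = 9*467 + 378
467 = 1*378 + 89
378 = 4*89 + 22
89 = 4*22 + 1
22 = 22*1 + 0
Back-substitute:
1 = 89 − 4·22
1 = −4·378 + 17·89
1 = 17·467 − 21·378
1 = −21·4581 + 206·467
1 = 206·9629 − 433·4581
23839⁻¹ ≡ 9196 (mod 9629), so k ≡ 9196·4492 ≡ 22 (mod 9629).
x = 21577 + 23839·22 = 546035.

546035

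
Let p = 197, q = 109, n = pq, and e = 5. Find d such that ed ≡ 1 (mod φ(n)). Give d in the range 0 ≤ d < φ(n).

φ(n) = (p−1)(q−1) = 196·108 = 21168.
Need d with 5·d ≡ 1 (mod 21168). Apply the extended Euclidean algorithm:
21168 = 4233*5 + 3
5 = 1*3 + 2
3 = 1*2 + 1
2 = 2*1 + 0
Back-substitute:
1 = 3 − 2
1 = −5 + 2·3
1 = 2·21168 − 8467·5
So 5·(-8467) ≡ 1 (mod 21168), hence d ≡ -8467 ≡ 12701 (mod 21168).

12701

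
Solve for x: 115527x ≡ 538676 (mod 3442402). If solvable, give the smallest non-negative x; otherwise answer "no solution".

First find gcd(115527, 3442402):
3442402 = 29*115527 + 92119
115527 = 1*92119 + 23408
92119 = 3*23408 + 21895
23408 = 1*21895 + 1513
21895 = 14*1513 + 713
1513 = 2*713 + 87
713 = 8*87 + 17
87 = 5*17 + 2
17 = 8*2 + 1
2 = 2*1 + 0
gcd = 1, so a unique solution mod 3442402 exists.
Back-substitute for the Bézout coefficients:
1 = 17 − 8·2
1 = −8·87 + 41·17
1 = 41·713 − 336·87
1 = −336·1513 + 713·713
1 = 713·21895 − 10318·1513
1 = −10318·23408 + 11031·21895
1 = 11031·92119 − 43411·23408
1 = −43411·115527 + 54442·92119
1 = 54442·3442402 − 1622229·115527
So 115527·(-1622229) ≡ 1 (mod 3442402), giving 115527⁻¹ ≡ 1820173.
x ≡ 115527⁻¹·538676 ≡ 1820173·538676 ≡ 1361298 (mod 3442402).

1361298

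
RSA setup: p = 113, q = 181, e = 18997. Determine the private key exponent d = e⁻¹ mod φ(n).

15133

φ(n) = (p−1)(q−1) = 112·180 = 20160.
Need d with 18997·d ≡ 1 (mod 20160). Apply the extended Euclidean algorithm:
20160 = 1*18997 + 1163
18997 = 16*1163 + 389
1163 = 2*389 + 385
389 = 1*385 + 4
385 = 96*4 + 1
4 = 4*1 + 0
Back-substitute:
1 = 385 − 96·4
1 = −96·389 + 97·385
1 = 97·1163 − 290·389
1 = −290·18997 + 4737·1163
1 = 4737·20160 − 5027·18997
So 18997·(-5027) ≡ 1 (mod 20160), hence d ≡ -5027 ≡ 15133 (mod 20160).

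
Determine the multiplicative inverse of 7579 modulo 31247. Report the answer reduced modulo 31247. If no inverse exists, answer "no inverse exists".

gcd(31247, 7579) by repeated division:
31247 = 4×7579 + 931
7579 = 8×931 + 131
931 = 7×131 + 14
131 = 9×14 + 5
14 = 2×5 + 4
5 = 1×4 + 1
4 = 4×1 + 0
The gcd is 1. Working backward:
1 = 5 − 4
1 = −14 + 3·5
1 = 3·131 − 28·14
1 = −28·931 + 199·131
1 = 199·7579 − 1620·931
1 = −1620·31247 + 6679·7579
So 7579·6679 ≡ 1 (mod 31247).

6679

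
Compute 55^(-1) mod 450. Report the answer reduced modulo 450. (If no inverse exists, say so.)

Euclidean algorithm on 450, 55:
450 = 8*55 + 10
55 = 5*10 + 5
10 = 2*5 + 0
gcd(55, 450) = 5 ≠ 1, so 55 has no multiplicative inverse modulo 450.

no inverse exists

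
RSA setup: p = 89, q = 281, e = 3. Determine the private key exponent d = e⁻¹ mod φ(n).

φ(n) = (p−1)(q−1) = 88·280 = 24640.
Need d with 3·d ≡ 1 (mod 24640). Apply the extended Euclidean algorithm:
24640 = 8213×3 + 1
3 = 3×1 + 0
Back-substitute:
1 = 24640 − 8213·3
So 3·(-8213) ≡ 1 (mod 24640), hence d ≡ -8213 ≡ 16427 (mod 24640).

16427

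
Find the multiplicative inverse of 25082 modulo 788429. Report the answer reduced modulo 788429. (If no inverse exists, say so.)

gcd(788429, 25082) by repeated division:
788429 = 31*25082 + 10887
25082 = 2*10887 + 3308
10887 = 3*3308 + 963
3308 = 3*963 + 419
963 = 2*419 + 125
419 = 3*125 + 44
125 = 2*44 + 37
44 = 1*37 + 7
37 = 5*7 + 2
7 = 3*2 + 1
2 = 2*1 + 0
The gcd is 1. Working backward:
1 = 7 − 3·2
1 = −3·37 + 16·7
1 = 16·44 − 19·37
1 = −19·125 + 54·44
1 = 54·419 − 181·125
1 = −181·963 + 416·419
1 = 416·3308 − 1429·963
1 = −1429·10887 + 4703·3308
1 = 4703·25082 − 10835·10887
1 = −10835·788429 + 340588·25082
So 25082·340588 ≡ 1 (mod 788429).

340588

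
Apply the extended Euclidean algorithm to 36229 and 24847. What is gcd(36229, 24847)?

Repeated division:
36229 = 1·24847 + 11382
24847 = 2·11382 + 2083
11382 = 5·2083 + 967
2083 = 2·967 + 149
967 = 6·149 + 73
149 = 2·73 + 3
73 = 24·3 + 1
3 = 3·1 + 0
gcd(36229, 24847) = 1.
Back-substituting:
1 = 73 − 24·3
1 = −24·149 + 49·73
1 = 49·967 − 318·149
1 = −318·2083 + 685·967
1 = 685·11382 − 3743·2083
1 = −3743·24847 + 8171·11382
1 = 8171·36229 − 11914·24847
So 1 = (8171)·36229 + (-11914)·24847.

1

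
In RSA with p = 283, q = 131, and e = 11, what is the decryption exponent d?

φ(n) = (p−1)(q−1) = 282·130 = 36660.
Need d with 11·d ≡ 1 (mod 36660). Apply the extended Euclidean algorithm:
36660 = 3332×11 + 8
11 = 1×8 + 3
8 = 2×3 + 2
3 = 1×2 + 1
2 = 2×1 + 0
Back-substitute:
1 = 3 − 2
1 = −8 + 3·3
1 = 3·11 − 4·8
1 = −4·36660 + 13331·11
So 11·13331 ≡ 1 (mod 36660), hence d = 13331.

13331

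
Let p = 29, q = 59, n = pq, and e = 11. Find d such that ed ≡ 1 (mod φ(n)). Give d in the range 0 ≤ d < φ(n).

443

φ(n) = (p−1)(q−1) = 28·58 = 1624.
Need d with 11·d ≡ 1 (mod 1624). Apply the extended Euclidean algorithm:
1624 = 147*11 + 7
11 = 1*7 + 4
7 = 1*4 + 3
4 = 1*3 + 1
3 = 3*1 + 0
Back-substitute:
1 = 4 − 3
1 = −7 + 2·4
1 = 2·11 − 3·7
1 = −3·1624 + 443·11
So 11·443 ≡ 1 (mod 1624), hence d = 443.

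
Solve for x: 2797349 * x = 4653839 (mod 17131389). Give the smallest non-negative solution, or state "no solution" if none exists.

11835004

First find gcd(2797349, 17131389):
17131389 = 6×2797349 + 347295
2797349 = 8×347295 + 18989
347295 = 18×18989 + 5493
18989 = 3×5493 + 2510
5493 = 2×2510 + 473
2510 = 5×473 + 145
473 = 3×145 + 38
145 = 3×38 + 31
38 = 1×31 + 7
31 = 4×7 + 3
7 = 2×3 + 1
3 = 3×1 + 0
gcd = 1, so a unique solution mod 17131389 exists.
Back-substitute for the Bézout coefficients:
1 = 7 − 2·3
1 = −2·31 + 9·7
1 = 9·38 − 11·31
1 = −11·145 + 42·38
1 = 42·473 − 137·145
1 = −137·2510 + 727·473
1 = 727·5493 − 1591·2510
1 = −1591·18989 + 5500·5493
1 = 5500·347295 − 100591·18989
1 = −100591·2797349 + 810228·347295
1 = 810228·17131389 − 4961959·2797349
So 2797349·(-4961959) ≡ 1 (mod 17131389), giving 2797349⁻¹ ≡ 12169430.
x ≡ 2797349⁻¹·4653839 ≡ 12169430·4653839 ≡ 11835004 (mod 17131389).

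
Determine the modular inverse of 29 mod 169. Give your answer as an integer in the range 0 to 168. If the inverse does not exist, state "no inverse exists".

35

Apply the Euclidean algorithm to 169 and 29:
169 = 5×29 + 24
29 = 1×24 + 5
24 = 4×5 + 4
5 = 1×4 + 1
4 = 4×1 + 0
The gcd is 1. Working backward:
1 = 5 − 4
1 = −24 + 5·5
1 = 5·29 − 6·24
1 = −6·169 + 35·29
So 29·35 ≡ 1 (mod 169).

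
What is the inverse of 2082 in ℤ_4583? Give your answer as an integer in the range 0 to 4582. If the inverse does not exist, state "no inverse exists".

3172

Run Euclid on (4583, 2082):
4583 = 2×2082 + 419
2082 = 4×419 + 406
419 = 1×406 + 13
406 = 31×13 + 3
13 = 4×3 + 1
3 = 3×1 + 0
gcd = 1, so the inverse exists. Back-substitute:
1 = 13 − 4·3
1 = −4·406 + 125·13
1 = 125·419 − 129·406
1 = −129·2082 + 641·419
1 = 641·4583 − 1411·2082
Hence 2082⁻¹ ≡ -1411 ≡ 3172 (mod 4583).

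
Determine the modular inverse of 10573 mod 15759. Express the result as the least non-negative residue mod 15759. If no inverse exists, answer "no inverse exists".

15367

Run Euclid on (15759, 10573):
15759 = 1·10573 + 5186
10573 = 2·5186 + 201
5186 = 25·201 + 161
201 = 1·161 + 40
161 = 4·40 + 1
40 = 40·1 + 0
Since gcd(10573, 15759) = 1, back-substitute to write 1 as a combination:
1 = 161 − 4·40
1 = −4·201 + 5·161
1 = 5·5186 − 129·201
1 = −129·10573 + 263·5186
1 = 263·15759 − 392·10573
So 10573·(-392) ≡ 1 (mod 15759), and -392 ≡ 15367 (mod 15759).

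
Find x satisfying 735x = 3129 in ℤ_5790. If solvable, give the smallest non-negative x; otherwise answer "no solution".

no solution

gcd(735, 5790):
5790 = 7×735 + 645
735 = 1×645 + 90
645 = 7×90 + 15
90 = 6×15 + 0
gcd = 15, but 15 ∤ 3129, so the congruence has no solution.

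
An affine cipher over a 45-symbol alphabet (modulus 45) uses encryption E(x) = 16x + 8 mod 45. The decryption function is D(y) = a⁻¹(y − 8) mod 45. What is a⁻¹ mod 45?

Extended Euclidean algorithm:
45 = 2·16 + 13
16 = 1·13 + 3
13 = 4·3 + 1
3 = 3·1 + 0
The gcd is 1. Working backward:
1 = 13 − 4·3
1 = −4·16 + 5·13
1 = 5·45 − 14·16
Hence 16⁻¹ ≡ -14 ≡ 31 (mod 45).

31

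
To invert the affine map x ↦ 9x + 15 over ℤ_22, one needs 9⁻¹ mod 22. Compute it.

Extended Euclidean algorithm:
22 = 2×9 + 4
9 = 2×4 + 1
4 = 4×1 + 0
gcd = 1, so the inverse exists. Back-substitute:
1 = 9 − 2·4
1 = −2·22 + 5·9
So 9·5 ≡ 1 (mod 22).

5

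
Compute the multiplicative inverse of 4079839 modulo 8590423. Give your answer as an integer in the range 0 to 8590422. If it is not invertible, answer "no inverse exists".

1985024

Extended Euclidean algorithm:
8590423 = 2*4079839 + 430745
4079839 = 9*430745 + 203134
430745 = 2*203134 + 24477
203134 = 8*24477 + 7318
24477 = 3*7318 + 2523
7318 = 2*2523 + 2272
2523 = 1*2272 + 251
2272 = 9*251 + 13
251 = 19*13 + 4
13 = 3*4 + 1
4 = 4*1 + 0
The gcd is 1. Working backward:
1 = 13 − 3·4
1 = −3·251 + 58·13
1 = 58·2272 − 525·251
1 = −525·2523 + 583·2272
1 = 583·7318 − 1691·2523
1 = −1691·24477 + 5656·7318
1 = 5656·203134 − 46939·24477
1 = −46939·430745 + 99534·203134
1 = 99534·4079839 − 942745·430745
1 = −942745·8590423 + 1985024·4079839
So 4079839·1985024 ≡ 1 (mod 8590423).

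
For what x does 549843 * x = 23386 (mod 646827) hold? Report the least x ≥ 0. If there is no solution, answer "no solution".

no solution

gcd(549843, 646827):
646827 = 1×549843 + 96984
549843 = 5×96984 + 64923
96984 = 1×64923 + 32061
64923 = 2×32061 + 801
32061 = 40×801 + 21
801 = 38×21 + 3
21 = 7×3 + 0
gcd = 3, but 3 ∤ 23386, so the congruence has no solution.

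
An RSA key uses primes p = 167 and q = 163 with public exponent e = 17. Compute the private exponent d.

φ(n) = (p−1)(q−1) = 166·162 = 26892.
Need d with 17·d ≡ 1 (mod 26892). Apply the extended Euclidean algorithm:
26892 = 1581·17 + 15
17 = 1·15 + 2
15 = 7·2 + 1
2 = 2·1 + 0
Back-substitute:
1 = 15 − 7·2
1 = −7·17 + 8·15
1 = 8·26892 − 12655·17
So 17·(-12655) ≡ 1 (mod 26892), hence d ≡ -12655 ≡ 14237 (mod 26892).

14237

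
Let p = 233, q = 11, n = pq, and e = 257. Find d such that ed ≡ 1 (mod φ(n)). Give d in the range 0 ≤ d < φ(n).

993

φ(n) = (p−1)(q−1) = 232·10 = 2320.
Need d with 257·d ≡ 1 (mod 2320). Apply the extended Euclidean algorithm:
2320 = 9*257 + 7
257 = 36*7 + 5
7 = 1*5 + 2
5 = 2*2 + 1
2 = 2*1 + 0
Back-substitute:
1 = 5 − 2·2
1 = −2·7 + 3·5
1 = 3·257 − 110·7
1 = −110·2320 + 993·257
So 257·993 ≡ 1 (mod 2320), hence d = 993.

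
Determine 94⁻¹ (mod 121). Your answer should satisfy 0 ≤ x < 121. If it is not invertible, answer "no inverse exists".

Extended Euclidean algorithm:
121 = 1×94 + 27
94 = 3×27 + 13
27 = 2×13 + 1
13 = 13×1 + 0
gcd = 1, so the inverse exists. Back-substitute:
1 = 27 − 2·13
1 = −2·94 + 7·27
1 = 7·121 − 9·94
So 94·(-9) ≡ 1 (mod 121), and -9 ≡ 112 (mod 121).

112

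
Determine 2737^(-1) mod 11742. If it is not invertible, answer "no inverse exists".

Run Euclid on (11742, 2737):
11742 = 4×2737 + 794
2737 = 3×794 + 355
794 = 2×355 + 84
355 = 4×84 + 19
84 = 4×19 + 8
19 = 2×8 + 3
8 = 2×3 + 2
3 = 1×2 + 1
2 = 2×1 + 0
gcd = 1, so the inverse exists. Back-substitute:
1 = 3 − 2
1 = −8 + 3·3
1 = 3·19 − 7·8
1 = −7·84 + 31·19
1 = 31·355 − 131·84
1 = −131·794 + 293·355
1 = 293·2737 − 1010·794
1 = −1010·11742 + 4333·2737
So 2737·4333 ≡ 1 (mod 11742).

4333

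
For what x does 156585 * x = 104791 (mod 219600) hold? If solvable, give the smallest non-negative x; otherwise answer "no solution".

no solution

gcd(156585, 219600):
219600 = 1·156585 + 63015
156585 = 2·63015 + 30555
63015 = 2·30555 + 1905
30555 = 16·1905 + 75
1905 = 25·75 + 30
75 = 2·30 + 15
30 = 2·15 + 0
gcd = 15, but 15 ∤ 104791, so the congruence has no solution.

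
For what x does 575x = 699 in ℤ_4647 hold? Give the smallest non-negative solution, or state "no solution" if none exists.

First find gcd(575, 4647):
4647 = 8·575 + 47
575 = 12·47 + 11
47 = 4·11 + 3
11 = 3·3 + 2
3 = 1·2 + 1
2 = 2·1 + 0
gcd = 1, so a unique solution mod 4647 exists.
Back-substitute for the Bézout coefficients:
1 = 3 − 2
1 = −11 + 4·3
1 = 4·47 − 17·11
1 = −17·575 + 208·47
1 = 208·4647 − 1681·575
So 575·(-1681) ≡ 1 (mod 4647), giving 575⁻¹ ≡ 2966.
x ≡ 575⁻¹·699 ≡ 2966·699 ≡ 672 (mod 4647).

672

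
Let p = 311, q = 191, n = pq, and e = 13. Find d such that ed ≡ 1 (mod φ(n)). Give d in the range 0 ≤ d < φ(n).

40777

φ(n) = (p−1)(q−1) = 310·190 = 58900.
Need d with 13·d ≡ 1 (mod 58900). Apply the extended Euclidean algorithm:
58900 = 4530·13 + 10
13 = 1·10 + 3
10 = 3·3 + 1
3 = 3·1 + 0
Back-substitute:
1 = 10 − 3·3
1 = −3·13 + 4·10
1 = 4·58900 − 18123·13
So 13·(-18123) ≡ 1 (mod 58900), hence d ≡ -18123 ≡ 40777 (mod 58900).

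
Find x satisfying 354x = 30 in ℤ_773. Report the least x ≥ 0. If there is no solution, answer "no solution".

118

First find gcd(354, 773):
773 = 2*354 + 65
354 = 5*65 + 29
65 = 2*29 + 7
29 = 4*7 + 1
7 = 7*1 + 0
gcd = 1, so a unique solution mod 773 exists.
Back-substitute for the Bézout coefficients:
1 = 29 − 4·7
1 = −4·65 + 9·29
1 = 9·354 − 49·65
1 = −49·773 + 107·354
So 354·(107) ≡ 1 (mod 773), giving 354⁻¹ ≡ 107.
x ≡ 354⁻¹·30 ≡ 107·30 ≡ 118 (mod 773).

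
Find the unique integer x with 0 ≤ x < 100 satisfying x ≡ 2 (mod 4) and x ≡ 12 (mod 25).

62

Write x = 2 + 4·k. Then 4·k ≡ 12 − 2 ≡ 10 (mod 25).
Need 4⁻¹ mod 25. Extended Euclid on (25, 4):
25 = 6·4 + 1
4 = 4·1 + 0
Back-substitute:
1 = 25 − 6·4
4⁻¹ ≡ 19 (mod 25), so k ≡ 19·10 ≡ 15 (mod 25).
x = 2 + 4·15 = 62.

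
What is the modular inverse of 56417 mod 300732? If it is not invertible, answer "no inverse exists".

gcd(300732, 56417) by repeated division:
300732 = 5*56417 + 18647
56417 = 3*18647 + 476
18647 = 39*476 + 83
476 = 5*83 + 61
83 = 1*61 + 22
61 = 2*22 + 17
22 = 1*17 + 5
17 = 3*5 + 2
5 = 2*2 + 1
2 = 2*1 + 0
The gcd is 1. Working backward:
1 = 5 − 2·2
1 = −2·17 + 7·5
1 = 7·22 − 9·17
1 = −9·61 + 25·22
1 = 25·83 − 34·61
1 = −34·476 + 195·83
1 = 195·18647 − 7639·476
1 = −7639·56417 + 23112·18647
1 = 23112·300732 − 123199·56417
Hence 56417⁻¹ ≡ -123199 ≡ 177533 (mod 300732).

177533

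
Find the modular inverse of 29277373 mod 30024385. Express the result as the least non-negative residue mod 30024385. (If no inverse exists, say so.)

13582902

Apply the Euclidean algorithm to 30024385 and 29277373:
30024385 = 1·29277373 + 747012
29277373 = 39·747012 + 143905
747012 = 5·143905 + 27487
143905 = 5·27487 + 6470
27487 = 4·6470 + 1607
6470 = 4·1607 + 42
1607 = 38·42 + 11
42 = 3·11 + 9
11 = 1·9 + 2
9 = 4·2 + 1
2 = 2·1 + 0
gcd = 1, so the inverse exists. Back-substitute:
1 = 9 − 4·2
1 = −4·11 + 5·9
1 = 5·42 − 19·11
1 = −19·1607 + 727·42
1 = 727·6470 − 2927·1607
1 = −2927·27487 + 12435·6470
1 = 12435·143905 − 65102·27487
1 = −65102·747012 + 337945·143905
1 = 337945·29277373 − 13244957·747012
1 = −13244957·30024385 + 13582902·29277373
So 29277373·13582902 ≡ 1 (mod 30024385).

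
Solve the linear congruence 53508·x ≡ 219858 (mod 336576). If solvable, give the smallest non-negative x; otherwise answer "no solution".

gcd(53508, 336576):
336576 = 6×53508 + 15528
53508 = 3×15528 + 6924
15528 = 2×6924 + 1680
6924 = 4×1680 + 204
1680 = 8×204 + 48
204 = 4×48 + 12
48 = 4×12 + 0
gcd = 12, but 12 ∤ 219858, so the congruence has no solution.

no solution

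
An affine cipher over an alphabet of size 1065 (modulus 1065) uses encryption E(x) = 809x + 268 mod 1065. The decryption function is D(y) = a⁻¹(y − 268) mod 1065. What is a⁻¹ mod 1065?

Extended Euclidean algorithm:
1065 = 1·809 + 256
809 = 3·256 + 41
256 = 6·41 + 10
41 = 4·10 + 1
10 = 10·1 + 0
gcd = 1, so the inverse exists. Back-substitute:
1 = 41 − 4·10
1 = −4·256 + 25·41
1 = 25·809 − 79·256
1 = −79·1065 + 104·809
So 809·104 ≡ 1 (mod 1065).

104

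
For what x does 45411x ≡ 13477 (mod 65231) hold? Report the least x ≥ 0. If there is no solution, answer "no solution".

35567

First find gcd(45411, 65231):
65231 = 1*45411 + 19820
45411 = 2*19820 + 5771
19820 = 3*5771 + 2507
5771 = 2*2507 + 757
2507 = 3*757 + 236
757 = 3*236 + 49
236 = 4*49 + 40
49 = 1*40 + 9
40 = 4*9 + 4
9 = 2*4 + 1
4 = 4*1 + 0
gcd = 1, so a unique solution mod 65231 exists.
Back-substitute for the Bézout coefficients:
1 = 9 − 2·4
1 = −2·40 + 9·9
1 = 9·49 − 11·40
1 = −11·236 + 53·49
1 = 53·757 − 170·236
1 = −170·2507 + 563·757
1 = 563·5771 − 1296·2507
1 = −1296·19820 + 4451·5771
1 = 4451·45411 − 10198·19820
1 = −10198·65231 + 14649·45411
So 45411·(14649) ≡ 1 (mod 65231), giving 45411⁻¹ ≡ 14649.
x ≡ 45411⁻¹·13477 ≡ 14649·13477 ≡ 35567 (mod 65231).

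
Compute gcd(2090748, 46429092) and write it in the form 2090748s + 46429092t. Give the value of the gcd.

Apply Euclid's algorithm to 46429092 and 2090748:
46429092 = 22×2090748 + 432636
2090748 = 4×432636 + 360204
432636 = 1×360204 + 72432
360204 = 4×72432 + 70476
72432 = 1×70476 + 1956
70476 = 36×1956 + 60
1956 = 32×60 + 36
60 = 1×36 + 24
36 = 1×24 + 12
24 = 2×12 + 0
gcd(2090748, 46429092) = 12.
Back-substituting:
12 = 36 − 24
12 = −60 + 2·36
12 = 2·1956 − 65·60
12 = −65·70476 + 2342·1956
12 = 2342·72432 − 2407·70476
12 = −2407·360204 + 11970·72432
12 = 11970·432636 − 14377·360204
12 = −14377·2090748 + 69478·432636
12 = 69478·46429092 − 1542893·2090748
So 12 = (69478)·46429092 + (-1542893)·2090748.

12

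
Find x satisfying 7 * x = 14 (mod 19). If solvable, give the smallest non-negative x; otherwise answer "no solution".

First find gcd(7, 19):
19 = 2·7 + 5
7 = 1·5 + 2
5 = 2·2 + 1
2 = 2·1 + 0
gcd = 1, so a unique solution mod 19 exists.
Back-substitute for the Bézout coefficients:
1 = 5 − 2·2
1 = −2·7 + 3·5
1 = 3·19 − 8·7
So 7·(-8) ≡ 1 (mod 19), giving 7⁻¹ ≡ 11.
x ≡ 7⁻¹·14 ≡ 11·14 ≡ 2 (mod 19).

2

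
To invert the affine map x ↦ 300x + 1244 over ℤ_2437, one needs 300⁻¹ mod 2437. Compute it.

1844

Extended Euclidean algorithm:
2437 = 8×300 + 37
300 = 8×37 + 4
37 = 9×4 + 1
4 = 4×1 + 0
Since gcd(300, 2437) = 1, back-substitute to write 1 as a combination:
1 = 37 − 9·4
1 = −9·300 + 73·37
1 = 73·2437 − 593·300
Hence 300⁻¹ ≡ -593 ≡ 1844 (mod 2437).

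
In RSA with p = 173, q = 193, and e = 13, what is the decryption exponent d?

7621

φ(n) = (p−1)(q−1) = 172·192 = 33024.
Need d with 13·d ≡ 1 (mod 33024). Apply the extended Euclidean algorithm:
33024 = 2540·13 + 4
13 = 3·4 + 1
4 = 4·1 + 0
Back-substitute:
1 = 13 − 3·4
1 = −3·33024 + 7621·13
So 13·7621 ≡ 1 (mod 33024), hence d = 7621.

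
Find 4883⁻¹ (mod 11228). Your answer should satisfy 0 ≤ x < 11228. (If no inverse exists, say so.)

2711

Apply the Euclidean algorithm to 11228 and 4883:
11228 = 2·4883 + 1462
4883 = 3·1462 + 497
1462 = 2·497 + 468
497 = 1·468 + 29
468 = 16·29 + 4
29 = 7·4 + 1
4 = 4·1 + 0
Since gcd(4883, 11228) = 1, back-substitute to write 1 as a combination:
1 = 29 − 7·4
1 = −7·468 + 113·29
1 = 113·497 − 120·468
1 = −120·1462 + 353·497
1 = 353·4883 − 1179·1462
1 = −1179·11228 + 2711·4883
So 4883·2711 ≡ 1 (mod 11228).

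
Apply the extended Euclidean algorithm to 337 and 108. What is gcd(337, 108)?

1

Apply Euclid's algorithm to 337 and 108:
337 = 3*108 + 13
108 = 8*13 + 4
13 = 3*4 + 1
4 = 4*1 + 0
gcd(337, 108) = 1.
Working backward:
1 = 13 − 3·4
1 = −3·108 + 25·13
1 = 25·337 − 78·108
So 1 = (25)·337 + (-78)·108.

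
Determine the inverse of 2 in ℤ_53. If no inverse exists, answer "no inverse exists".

27

gcd(53, 2) by repeated division:
53 = 26*2 + 1
2 = 2*1 + 0
The gcd is 1. Working backward:
1 = 53 − 26·2
Hence 2⁻¹ ≡ -26 ≡ 27 (mod 53).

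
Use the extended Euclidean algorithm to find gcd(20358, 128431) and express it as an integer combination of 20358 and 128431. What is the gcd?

Repeated division:
128431 = 6×20358 + 6283
20358 = 3×6283 + 1509
6283 = 4×1509 + 247
1509 = 6×247 + 27
247 = 9×27 + 4
27 = 6×4 + 3
4 = 1×3 + 1
3 = 3×1 + 0
gcd(20358, 128431) = 1.
Working backward:
1 = 4 − 3
1 = −27 + 7·4
1 = 7·247 − 64·27
1 = −64·1509 + 391·247
1 = 391·6283 − 1628·1509
1 = −1628·20358 + 5275·6283
1 = 5275·128431 − 33278·20358
So 1 = (5275)·128431 + (-33278)·20358.

1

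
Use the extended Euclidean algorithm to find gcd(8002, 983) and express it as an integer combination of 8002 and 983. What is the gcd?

Euclidean algorithm:
8002 = 8×983 + 138
983 = 7×138 + 17
138 = 8×17 + 2
17 = 8×2 + 1
2 = 2×1 + 0
gcd(8002, 983) = 1.
Working backward:
1 = 17 − 8·2
1 = −8·138 + 65·17
1 = 65·983 − 463·138
1 = −463·8002 + 3769·983
So 1 = (-463)·8002 + (3769)·983.

1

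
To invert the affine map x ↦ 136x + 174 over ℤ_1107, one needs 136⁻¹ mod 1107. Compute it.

757

Extended Euclidean algorithm:
1107 = 8·136 + 19
136 = 7·19 + 3
19 = 6·3 + 1
3 = 3·1 + 0
gcd = 1, so the inverse exists. Back-substitute:
1 = 19 − 6·3
1 = −6·136 + 43·19
1 = 43·1107 − 350·136
Hence 136⁻¹ ≡ -350 ≡ 757 (mod 1107).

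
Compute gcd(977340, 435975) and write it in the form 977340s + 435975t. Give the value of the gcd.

Repeated division:
977340 = 2·435975 + 105390
435975 = 4·105390 + 14415
105390 = 7·14415 + 4485
14415 = 3·4485 + 960
4485 = 4·960 + 645
960 = 1·645 + 315
645 = 2·315 + 15
315 = 21·15 + 0
gcd(977340, 435975) = 15.
Working backward:
15 = 645 − 2·315
15 = −2·960 + 3·645
15 = 3·4485 − 14·960
15 = −14·14415 + 45·4485
15 = 45·105390 − 329·14415
15 = −329·435975 + 1361·105390
15 = 1361·977340 − 3051·435975
So 15 = (1361)·977340 + (-3051)·435975.

15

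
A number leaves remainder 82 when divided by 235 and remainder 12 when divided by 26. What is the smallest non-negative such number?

Write x = 82 + 235·k. Then 235·k ≡ 12 − 82 ≡ 8 (mod 26).
Need 235⁻¹ mod 26. Extended Euclid on (26, 1):
26 = 26*1 + 0
235⁻¹ ≡ 1 (mod 26), so k ≡ 1·8 ≡ 8 (mod 26).
x = 82 + 235·8 = 1962.

1962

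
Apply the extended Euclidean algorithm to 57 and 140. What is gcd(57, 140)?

Euclidean algorithm:
140 = 2*57 + 26
57 = 2*26 + 5
26 = 5*5 + 1
5 = 5*1 + 0
gcd(57, 140) = 1.
Back-substituting:
1 = 26 − 5·5
1 = −5·57 + 11·26
1 = 11·140 − 27·57
So 1 = (11)·140 + (-27)·57.

1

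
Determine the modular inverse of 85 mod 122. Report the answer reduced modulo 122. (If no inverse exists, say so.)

gcd(122, 85) by repeated division:
122 = 1*85 + 37
85 = 2*37 + 11
37 = 3*11 + 4
11 = 2*4 + 3
4 = 1*3 + 1
3 = 3*1 + 0
The gcd is 1. Working backward:
1 = 4 − 3
1 = −11 + 3·4
1 = 3·37 − 10·11
1 = −10·85 + 23·37
1 = 23·122 − 33·85
Thus 85·(-33) ≡ 1 (mod 122); reducing, -33 mod 122 = 89.

89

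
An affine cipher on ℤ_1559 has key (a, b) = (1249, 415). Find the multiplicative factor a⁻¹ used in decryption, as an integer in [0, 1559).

347

Run Euclid on (1559, 1249):
1559 = 1*1249 + 310
1249 = 4*310 + 9
310 = 34*9 + 4
9 = 2*4 + 1
4 = 4*1 + 0
Since gcd(1249, 1559) = 1, back-substitute to write 1 as a combination:
1 = 9 − 2·4
1 = −2·310 + 69·9
1 = 69·1249 − 278·310
1 = −278·1559 + 347·1249
So 1249·347 ≡ 1 (mod 1559).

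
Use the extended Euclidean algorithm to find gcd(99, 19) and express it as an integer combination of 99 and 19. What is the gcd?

Apply Euclid's algorithm to 99 and 19:
99 = 5×19 + 4
19 = 4×4 + 3
4 = 1×3 + 1
3 = 3×1 + 0
gcd(99, 19) = 1.
Working backward:
1 = 4 − 3
1 = −19 + 5·4
1 = 5·99 − 26·19
So 1 = (5)·99 + (-26)·19.

1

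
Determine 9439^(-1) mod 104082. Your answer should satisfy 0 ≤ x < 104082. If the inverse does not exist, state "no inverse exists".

Run Euclid on (104082, 9439):
104082 = 11×9439 + 253
9439 = 37×253 + 78
253 = 3×78 + 19
78 = 4×19 + 2
19 = 9×2 + 1
2 = 2×1 + 0
The gcd is 1. Working backward:
1 = 19 − 9·2
1 = −9·78 + 37·19
1 = 37·253 − 120·78
1 = −120·9439 + 4477·253
1 = 4477·104082 − 49367·9439
Hence 9439⁻¹ ≡ -49367 ≡ 54715 (mod 104082).

54715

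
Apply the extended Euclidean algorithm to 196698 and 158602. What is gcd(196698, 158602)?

Repeated division:
196698 = 1·158602 + 38096
158602 = 4·38096 + 6218
38096 = 6·6218 + 788
6218 = 7·788 + 702
788 = 1·702 + 86
702 = 8·86 + 14
86 = 6·14 + 2
14 = 7·2 + 0
gcd(196698, 158602) = 2.
Back-substituting:
2 = 86 − 6·14
2 = −6·702 + 49·86
2 = 49·788 − 55·702
2 = −55·6218 + 434·788
2 = 434·38096 − 2659·6218
2 = −2659·158602 + 11070·38096
2 = 11070·196698 − 13729·158602
So 2 = (11070)·196698 + (-13729)·158602.

2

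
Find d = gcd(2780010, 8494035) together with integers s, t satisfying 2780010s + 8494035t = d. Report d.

15

Euclidean algorithm:
8494035 = 3*2780010 + 154005
2780010 = 18*154005 + 7920
154005 = 19*7920 + 3525
7920 = 2*3525 + 870
3525 = 4*870 + 45
870 = 19*45 + 15
45 = 3*15 + 0
gcd(2780010, 8494035) = 15.
Back-substituting:
15 = 870 − 19·45
15 = −19·3525 + 77·870
15 = 77·7920 − 173·3525
15 = −173·154005 + 3364·7920
15 = 3364·2780010 − 60725·154005
15 = −60725·8494035 + 185539·2780010
So 15 = (-60725)·8494035 + (185539)·2780010.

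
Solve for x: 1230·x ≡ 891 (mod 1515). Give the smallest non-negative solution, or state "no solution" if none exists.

no solution

gcd(1230, 1515):
1515 = 1·1230 + 285
1230 = 4·285 + 90
285 = 3·90 + 15
90 = 6·15 + 0
gcd = 15, but 15 ∤ 891, so the congruence has no solution.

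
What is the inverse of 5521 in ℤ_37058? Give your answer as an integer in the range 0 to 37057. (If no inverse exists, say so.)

31111

Extended Euclidean algorithm:
37058 = 6×5521 + 3932
5521 = 1×3932 + 1589
3932 = 2×1589 + 754
1589 = 2×754 + 81
754 = 9×81 + 25
81 = 3×25 + 6
25 = 4×6 + 1
6 = 6×1 + 0
Since gcd(5521, 37058) = 1, back-substitute to write 1 as a combination:
1 = 25 − 4·6
1 = −4·81 + 13·25
1 = 13·754 − 121·81
1 = −121·1589 + 255·754
1 = 255·3932 − 631·1589
1 = −631·5521 + 886·3932
1 = 886·37058 − 5947·5521
So 5521·(-5947) ≡ 1 (mod 37058), and -5947 ≡ 31111 (mod 37058).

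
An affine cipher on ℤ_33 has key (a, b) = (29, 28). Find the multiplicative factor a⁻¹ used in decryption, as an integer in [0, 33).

gcd(33, 29) by repeated division:
33 = 1*29 + 4
29 = 7*4 + 1
4 = 4*1 + 0
Since gcd(29, 33) = 1, back-substitute to write 1 as a combination:
1 = 29 − 7·4
1 = −7·33 + 8·29
So 29·8 ≡ 1 (mod 33).

8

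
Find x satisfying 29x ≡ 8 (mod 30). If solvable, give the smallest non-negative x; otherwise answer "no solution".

First find gcd(29, 30):
30 = 1*29 + 1
29 = 29*1 + 0
gcd = 1, so a unique solution mod 30 exists.
Back-substitute for the Bézout coefficients:
1 = 30 − 29
So 29·(-1) ≡ 1 (mod 30), giving 29⁻¹ ≡ 29.
x ≡ 29⁻¹·8 ≡ 29·8 ≡ 22 (mod 30).

22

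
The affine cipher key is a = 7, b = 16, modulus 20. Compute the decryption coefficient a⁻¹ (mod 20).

Run Euclid on (20, 7):
20 = 2×7 + 6
7 = 1×6 + 1
6 = 6×1 + 0
Since gcd(7, 20) = 1, back-substitute to write 1 as a combination:
1 = 7 − 6
1 = −20 + 3·7
So 7·3 ≡ 1 (mod 20).

3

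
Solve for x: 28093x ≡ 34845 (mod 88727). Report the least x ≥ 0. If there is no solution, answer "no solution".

First find gcd(28093, 88727):
88727 = 3·28093 + 4448
28093 = 6·4448 + 1405
4448 = 3·1405 + 233
1405 = 6·233 + 7
233 = 33·7 + 2
7 = 3·2 + 1
2 = 2·1 + 0
gcd = 1, so a unique solution mod 88727 exists.
Back-substitute for the Bézout coefficients:
1 = 7 − 3·2
1 = −3·233 + 100·7
1 = 100·1405 − 603·233
1 = −603·4448 + 1909·1405
1 = 1909·28093 − 12057·4448
1 = −12057·88727 + 38080·28093
So 28093·(38080) ≡ 1 (mod 88727), giving 28093⁻¹ ≡ 38080.
x ≡ 28093⁻¹·34845 ≡ 38080·34845 ≡ 74042 (mod 88727).

74042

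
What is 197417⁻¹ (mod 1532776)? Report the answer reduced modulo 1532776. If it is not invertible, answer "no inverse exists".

Apply the Euclidean algorithm to 1532776 and 197417:
1532776 = 7·197417 + 150857
197417 = 1·150857 + 46560
150857 = 3·46560 + 11177
46560 = 4·11177 + 1852
11177 = 6·1852 + 65
1852 = 28·65 + 32
65 = 2·32 + 1
32 = 32·1 + 0
gcd = 1, so the inverse exists. Back-substitute:
1 = 65 − 2·32
1 = −2·1852 + 57·65
1 = 57·11177 − 344·1852
1 = −344·46560 + 1433·11177
1 = 1433·150857 − 4643·46560
1 = −4643·197417 + 6076·150857
1 = 6076·1532776 − 47175·197417
So 197417·(-47175) ≡ 1 (mod 1532776), and -47175 ≡ 1485601 (mod 1532776).

1485601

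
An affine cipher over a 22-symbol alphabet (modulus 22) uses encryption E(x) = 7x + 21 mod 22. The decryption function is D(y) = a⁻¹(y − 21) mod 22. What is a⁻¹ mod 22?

Run Euclid on (22, 7):
22 = 3×7 + 1
7 = 7×1 + 0
The gcd is 1. Working backward:
1 = 22 − 3·7
So 7·(-3) ≡ 1 (mod 22), and -3 ≡ 19 (mod 22).

19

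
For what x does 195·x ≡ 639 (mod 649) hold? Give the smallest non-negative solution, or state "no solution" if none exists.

First find gcd(195, 649):
649 = 3*195 + 64
195 = 3*64 + 3
64 = 21*3 + 1
3 = 3*1 + 0
gcd = 1, so a unique solution mod 649 exists.
Back-substitute for the Bézout coefficients:
1 = 64 − 21·3
1 = −21·195 + 64·64
1 = 64·649 − 213·195
So 195·(-213) ≡ 1 (mod 649), giving 195⁻¹ ≡ 436.
x ≡ 195⁻¹·639 ≡ 436·639 ≡ 183 (mod 649).

183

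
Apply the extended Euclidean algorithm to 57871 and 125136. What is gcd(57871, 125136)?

11

Euclidean algorithm:
125136 = 2×57871 + 9394
57871 = 6×9394 + 1507
9394 = 6×1507 + 352
1507 = 4×352 + 99
352 = 3×99 + 55
99 = 1×55 + 44
55 = 1×44 + 11
44 = 4×11 + 0
gcd(57871, 125136) = 11.
Working backward:
11 = 55 − 44
11 = −99 + 2·55
11 = 2·352 − 7·99
11 = −7·1507 + 30·352
11 = 30·9394 − 187·1507
11 = −187·57871 + 1152·9394
11 = 1152·125136 − 2491·57871
So 11 = (1152)·125136 + (-2491)·57871.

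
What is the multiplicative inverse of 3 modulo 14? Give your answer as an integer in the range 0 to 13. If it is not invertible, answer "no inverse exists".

5

gcd(14, 3) by repeated division:
14 = 4·3 + 2
3 = 1·2 + 1
2 = 2·1 + 0
The gcd is 1. Working backward:
1 = 3 − 2
1 = −14 + 5·3
So 3·5 ≡ 1 (mod 14).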